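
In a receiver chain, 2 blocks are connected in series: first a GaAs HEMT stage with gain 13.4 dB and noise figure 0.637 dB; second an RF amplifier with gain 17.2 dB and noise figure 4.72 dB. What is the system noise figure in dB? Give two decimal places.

0.96 dB

Convert to linear (a loss of L dB is a gain of −L dB): F_i = 10^(NF_i/10), G_i = 10^(G_i,dB/10)
  Stage 1: F_1 = 10^(0.637/10) = 1.158, G_1 = 10^(13.4/10) = 21.88
  Stage 2: F_2 = 10^(4.72/10) = 2.965, G_2 = 10^(17.2/10) = 52.48
Friis cascade:
  F = 1.158 + (2.965 − 1)/21.88 = 1.248
NF = 10 log₁₀(1.248) = 0.96 dB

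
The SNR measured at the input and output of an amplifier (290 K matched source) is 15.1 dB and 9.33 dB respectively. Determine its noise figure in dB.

5.77 dB

NF (dB) = SNR_in(dB) − SNR_out(dB) when the source is at T₀
NF = 15.1 − 9.33 = 5.77 dB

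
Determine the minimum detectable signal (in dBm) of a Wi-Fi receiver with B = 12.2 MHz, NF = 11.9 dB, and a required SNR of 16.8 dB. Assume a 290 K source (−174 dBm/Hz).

−74.4 dBm

Sensitivity = −174 + 10 log₁₀(B) + NF + SNR_min
= −174 + 70.86 + 11.9 + 16.8
= −74.44 dBm → −74.4 dBm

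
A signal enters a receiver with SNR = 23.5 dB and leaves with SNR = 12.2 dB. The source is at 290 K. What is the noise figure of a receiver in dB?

11.3 dB

NF (dB) = SNR_in(dB) − SNR_out(dB) when the source is at T₀
NF = 23.5 − 12.2 = 11.3 dB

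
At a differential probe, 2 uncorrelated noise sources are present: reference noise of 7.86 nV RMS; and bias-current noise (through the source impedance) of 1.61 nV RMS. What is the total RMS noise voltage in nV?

Uncorrelated sources add in power (mean-square): V_tot = √(ΣV_i²)
V_tot = √[(7.86×10⁻⁹)² + (1.61×10⁻⁹)²] = 8.02×10⁻⁹ V = 8.02 nV

8.02 nV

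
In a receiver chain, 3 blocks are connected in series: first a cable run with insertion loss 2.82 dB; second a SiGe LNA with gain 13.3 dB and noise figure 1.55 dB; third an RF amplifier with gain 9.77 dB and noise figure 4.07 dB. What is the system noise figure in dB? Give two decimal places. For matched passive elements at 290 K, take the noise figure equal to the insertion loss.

4.59 dB

Convert to linear (a loss of L dB is a gain of −L dB): F_i = 10^(NF_i/10), G_i = 10^(G_i,dB/10)
  Stage 1: F_1 = 10^(2.82/10) = 1.914, G_1 = 10^(−2.82/10) = 0.5224
  Stage 2: F_2 = 10^(1.55/10) = 1.429, G_2 = 10^(13.3/10) = 21.38
  Stage 3: F_3 = 10^(4.07/10) = 2.553, G_3 = 10^(9.77/10) = 9.484
Friis cascade:
  F = 1.914 + (1.429 − 1)/0.5224 + (2.553 − 1)/11.17 = 2.874
NF = 10 log₁₀(2.874) = 4.59 dB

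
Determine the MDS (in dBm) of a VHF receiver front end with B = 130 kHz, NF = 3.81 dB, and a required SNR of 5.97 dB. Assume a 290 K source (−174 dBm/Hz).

Sensitivity = −174 + 10 log₁₀(B) + NF + SNR_min
= −174 + 51.14 + 3.81 + 5.97
= −113.08 dBm → −113.1 dBm

−113.1 dBm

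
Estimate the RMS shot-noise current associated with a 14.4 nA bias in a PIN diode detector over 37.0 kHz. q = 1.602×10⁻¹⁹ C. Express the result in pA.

I_n = √(2qI·B)
2qI·B = 2 × 1.602×10⁻¹⁹ × 1.44×10⁻⁸ × 3.70×10⁴ = 1.71×10⁻²² A²
I_n = √(1.71×10⁻²²) = 1.31×10⁻¹¹ A = 13.1 pA

13.1 pA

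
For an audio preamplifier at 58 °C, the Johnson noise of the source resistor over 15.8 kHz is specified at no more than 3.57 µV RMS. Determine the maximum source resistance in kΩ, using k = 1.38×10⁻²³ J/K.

T = 58 °C + 273.15 = 331.15 K
Johnson–Nyquist: V_n = √(4kTRB) ⇒ R = V_n² / (4kTB)
4kTB = 4 × 1.38×10⁻²³ × 331.15 × 1.58×10⁴ = 2.89×10⁻¹⁶
R = (3.57×10⁻⁶)² / 2.89×10⁻¹⁶ = 4.41×10⁴ Ω = 44.1 kΩ

44.1 kΩ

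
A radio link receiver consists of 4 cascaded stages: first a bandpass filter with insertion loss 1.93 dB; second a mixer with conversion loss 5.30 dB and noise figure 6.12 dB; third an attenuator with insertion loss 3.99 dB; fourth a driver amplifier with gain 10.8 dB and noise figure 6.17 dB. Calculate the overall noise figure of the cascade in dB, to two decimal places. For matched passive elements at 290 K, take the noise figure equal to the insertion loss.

17.48 dB

Convert to linear (a loss of L dB is a gain of −L dB): F_i = 10^(NF_i/10), G_i = 10^(G_i,dB/10)
  Stage 1: F_1 = 10^(1.93/10) = 1.560, G_1 = 10^(−1.93/10) = 0.6412
  Stage 2: F_2 = 10^(6.12/10) = 4.093, G_2 = 10^(−5.30/10) = 0.2951
  Stage 3: F_3 = 10^(3.99/10) = 2.506, G_3 = 10^(−3.99/10) = 0.3990
  Stage 4: F_4 = 10^(6.17/10) = 4.140, G_4 = 10^(10.8/10) = 12.02
Friis cascade:
  F = 1.560 + (4.093 − 1)/0.6412 + (2.506 − 1)/0.1892 + (4.140 − 1)/0.07551 = 55.93
NF = 10 log₁₀(55.93) = 17.48 dB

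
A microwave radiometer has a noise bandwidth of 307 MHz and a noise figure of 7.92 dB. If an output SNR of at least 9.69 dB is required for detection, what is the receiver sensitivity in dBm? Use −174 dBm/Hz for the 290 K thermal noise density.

Sensitivity = −174 + 10 log₁₀(B) + NF + SNR_min
= −174 + 84.87 + 7.92 + 9.69
= −71.52 dBm → −71.5 dBm

−71.5 dBm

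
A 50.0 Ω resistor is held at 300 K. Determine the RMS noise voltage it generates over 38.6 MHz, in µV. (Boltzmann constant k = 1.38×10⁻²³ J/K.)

5.65 µV

V_n = √(4kTRB)
4kTRB = 4 × 1.38×10⁻²³ × 300 × 5.00×10¹ × 3.86×10⁷ = 3.20×10⁻¹¹ V²
V_n = √(3.20×10⁻¹¹) = 5.65×10⁻⁶ V = 5.65 µV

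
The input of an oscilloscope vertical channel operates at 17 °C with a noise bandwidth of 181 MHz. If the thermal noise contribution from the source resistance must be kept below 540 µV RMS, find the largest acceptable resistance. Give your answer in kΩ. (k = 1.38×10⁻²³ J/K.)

101 kΩ

T = 17 °C + 273.15 = 290.15 K
Johnson–Nyquist: V_n = √(4kTRB) ⇒ R = V_n² / (4kTB)
4kTB = 4 × 1.38×10⁻²³ × 290.15 × 1.81×10⁸ = 2.90×10⁻¹²
R = (5.40×10⁻⁴)² / 2.90×10⁻¹² = 1.01×10⁵ Ω = 101 kΩ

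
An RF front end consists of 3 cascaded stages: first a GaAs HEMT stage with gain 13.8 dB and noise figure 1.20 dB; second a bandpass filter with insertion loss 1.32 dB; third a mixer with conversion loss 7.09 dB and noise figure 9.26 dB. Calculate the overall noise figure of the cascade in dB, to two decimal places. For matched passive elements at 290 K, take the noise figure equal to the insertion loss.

Convert to linear (a loss of L dB is a gain of −L dB): F_i = 10^(NF_i/10), G_i = 10^(G_i,dB/10)
  Stage 1: F_1 = 10^(1.20/10) = 1.318, G_1 = 10^(13.8/10) = 23.99
  Stage 2: F_2 = 10^(1.32/10) = 1.355, G_2 = 10^(−1.32/10) = 0.7379
  Stage 3: F_3 = 10^(9.26/10) = 8.433, G_3 = 10^(−7.09/10) = 0.1954
Friis cascade:
  F = 1.318 + (1.355 − 1)/23.99 + (8.433 − 1)/17.70 = 1.753
NF = 10 log₁₀(1.753) = 2.44 dB

2.44 dB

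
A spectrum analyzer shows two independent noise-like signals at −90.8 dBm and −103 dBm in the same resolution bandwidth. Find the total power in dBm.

Convert to linear, add, convert back:
P₁ = 8.32×10⁻¹³ W, P₂ = 5.01×10⁻¹⁴ W
P_tot = 8.82×10⁻¹³ W → 10 log₁₀(P_tot / 10⁻³) = −90.5 dBm

−90.5 dBm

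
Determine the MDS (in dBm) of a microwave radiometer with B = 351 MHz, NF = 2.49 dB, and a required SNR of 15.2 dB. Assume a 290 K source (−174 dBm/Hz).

−70.9 dBm

Sensitivity = −174 + 10 log₁₀(B) + NF + SNR_min
= −174 + 85.45 + 2.49 + 15.2
= −70.86 dBm → −70.9 dBm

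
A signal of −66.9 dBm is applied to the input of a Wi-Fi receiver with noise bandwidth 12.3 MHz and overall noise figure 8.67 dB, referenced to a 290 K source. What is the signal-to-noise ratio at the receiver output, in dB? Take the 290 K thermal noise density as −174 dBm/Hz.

Noise floor: N = −174 + 10 log₁₀(B) + NF
10 log₁₀(1.23×10⁷) = 70.9 dB
N = −174 + 70.9 + 8.67 = −94.43 dBm
SNR = P_sig − N = −66.9 − (−94.43) = 27.53 dB → 27.5 dB

27.5 dB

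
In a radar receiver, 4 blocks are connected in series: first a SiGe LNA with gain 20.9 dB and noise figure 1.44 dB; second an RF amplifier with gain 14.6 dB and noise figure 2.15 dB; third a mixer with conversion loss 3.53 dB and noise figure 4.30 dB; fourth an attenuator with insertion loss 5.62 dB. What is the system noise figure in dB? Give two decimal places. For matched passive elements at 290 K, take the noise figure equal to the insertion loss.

1.46 dB

Convert to linear (a loss of L dB is a gain of −L dB): F_i = 10^(NF_i/10), G_i = 10^(G_i,dB/10)
  Stage 1: F_1 = 10^(1.44/10) = 1.393, G_1 = 10^(20.9/10) = 123.0
  Stage 2: F_2 = 10^(2.15/10) = 1.641, G_2 = 10^(14.6/10) = 28.84
  Stage 3: F_3 = 10^(4.30/10) = 2.692, G_3 = 10^(−3.53/10) = 0.4436
  Stage 4: F_4 = 10^(5.62/10) = 3.648, G_4 = 10^(−5.62/10) = 0.2742
Friis cascade:
  F = 1.393 + (1.641 − 1)/123.0 + (2.692 − 1)/3548 + (3.648 − 1)/1574 = 1.401
NF = 10 log₁₀(1.401) = 1.46 dB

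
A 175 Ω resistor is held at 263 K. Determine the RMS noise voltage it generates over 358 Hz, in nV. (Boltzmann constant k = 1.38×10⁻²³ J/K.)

30.2 nV

V_n = √(4kTRB)
4kTRB = 4 × 1.38×10⁻²³ × 263 × 1.75×10² × 3.58×10² = 9.10×10⁻¹⁶ V²
V_n = √(9.10×10⁻¹⁶) = 3.02×10⁻⁸ V = 30.2 nV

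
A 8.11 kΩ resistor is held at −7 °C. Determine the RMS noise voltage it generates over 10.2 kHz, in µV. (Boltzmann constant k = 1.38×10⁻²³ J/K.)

T = −7 °C + 273.15 = 266.15 K
V_n = √(4kTRB)
4kTRB = 4 × 1.38×10⁻²³ × 266.15 × 8.11×10³ × 1.02×10⁴ = 1.22×10⁻¹² V²
V_n = √(1.22×10⁻¹²) = 1.10×10⁻⁶ V = 1.10 µV

1.10 µV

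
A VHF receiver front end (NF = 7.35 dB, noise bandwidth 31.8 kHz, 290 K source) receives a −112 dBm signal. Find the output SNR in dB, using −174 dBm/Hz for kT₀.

Noise floor: N = −174 + 10 log₁₀(B) + NF
10 log₁₀(3.18×10⁴) = 45.02 dB
N = −174 + 45.02 + 7.35 = −121.63 dBm
SNR = P_sig − N = −112 − (−121.63) = 9.63 dB → 9.6 dB

9.6 dB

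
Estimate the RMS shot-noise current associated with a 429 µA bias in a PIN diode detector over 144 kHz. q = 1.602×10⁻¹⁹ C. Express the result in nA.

4.45 nA

I_n = √(2qI·B)
2qI·B = 2 × 1.602×10⁻¹⁹ × 4.29×10⁻⁴ × 1.44×10⁵ = 1.98×10⁻¹⁷ A²
I_n = √(1.98×10⁻¹⁷) = 4.45×10⁻⁹ A = 4.45 nA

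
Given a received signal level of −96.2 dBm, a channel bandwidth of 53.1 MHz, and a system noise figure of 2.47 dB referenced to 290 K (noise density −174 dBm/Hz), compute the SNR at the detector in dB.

Noise floor: N = −174 + 10 log₁₀(B) + NF
10 log₁₀(5.31×10⁷) = 77.25 dB
N = −174 + 77.25 + 2.47 = −94.28 dBm
SNR = P_sig − N = −96.2 − (−94.28) = −1.92 dB → −1.9 dB

−1.9 dB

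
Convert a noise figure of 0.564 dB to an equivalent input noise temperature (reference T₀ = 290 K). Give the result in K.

40.2 K

F = 10^(0.564/10) = 1.13868
T_e = (F − 1)·T₀ = (1.13868 − 1) × 290 = 40.2 K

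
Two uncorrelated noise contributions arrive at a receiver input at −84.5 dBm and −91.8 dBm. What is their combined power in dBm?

−83.8 dBm

Convert to linear, add, convert back:
P₁ = 3.55×10⁻¹² W, P₂ = 6.61×10⁻¹³ W
P_tot = 4.21×10⁻¹² W → 10 log₁₀(P_tot / 10⁻³) = −83.8 dBm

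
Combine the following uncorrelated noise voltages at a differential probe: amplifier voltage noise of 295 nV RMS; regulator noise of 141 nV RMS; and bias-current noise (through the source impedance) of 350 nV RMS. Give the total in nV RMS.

Uncorrelated sources add in power (mean-square): V_tot = √(ΣV_i²)
V_tot = √[(2.95×10⁻⁷)² + (1.41×10⁻⁷)² + (3.50×10⁻⁷)²] = 4.79×10⁻⁷ V = 479 nV

479 nV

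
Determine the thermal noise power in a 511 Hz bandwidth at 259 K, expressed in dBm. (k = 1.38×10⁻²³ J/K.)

P_n = kTB = 1.38×10⁻²³ × 259 × 5.11×10² = 1.83×10⁻¹⁸ W
In dBm: 10 log₁₀(1.83×10⁻¹⁸ / 10⁻³) = −147.4 dBm

−147.4 dBm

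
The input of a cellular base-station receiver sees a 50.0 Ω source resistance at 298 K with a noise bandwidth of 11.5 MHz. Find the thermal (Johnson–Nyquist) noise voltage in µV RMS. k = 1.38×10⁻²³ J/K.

V_n = √(4kTRB)
4kTRB = 4 × 1.38×10⁻²³ × 298 × 5.00×10¹ × 1.15×10⁷ = 9.46×10⁻¹² V²
V_n = √(9.46×10⁻¹²) = 3.08×10⁻⁶ V = 3.08 µV

3.08 µV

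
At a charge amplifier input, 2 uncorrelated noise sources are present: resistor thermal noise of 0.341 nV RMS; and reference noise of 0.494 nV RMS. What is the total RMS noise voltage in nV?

Uncorrelated sources add in power (mean-square): V_tot = √(ΣV_i²)
V_tot = √[(3.41×10⁻¹⁰)² + (4.94×10⁻¹⁰)²] = 6.00×10⁻¹⁰ V = 0.600 nV

0.600 nV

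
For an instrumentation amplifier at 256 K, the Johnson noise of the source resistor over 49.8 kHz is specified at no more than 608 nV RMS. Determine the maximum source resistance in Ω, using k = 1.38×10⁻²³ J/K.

Johnson–Nyquist: V_n = √(4kTRB) ⇒ R = V_n² / (4kTB)
4kTB = 4 × 1.38×10⁻²³ × 256 × 4.98×10⁴ = 7.04×10⁻¹⁶
R = (6.08×10⁻⁷)² / 7.04×10⁻¹⁶ = 5.25×10² Ω = 525 Ω

525 Ω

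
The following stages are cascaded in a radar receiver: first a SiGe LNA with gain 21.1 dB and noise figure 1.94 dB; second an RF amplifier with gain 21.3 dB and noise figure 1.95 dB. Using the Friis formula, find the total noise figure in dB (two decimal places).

1.95 dB

Convert to linear (a loss of L dB is a gain of −L dB): F_i = 10^(NF_i/10), G_i = 10^(G_i,dB/10)
  Stage 1: F_1 = 10^(1.94/10) = 1.563, G_1 = 10^(21.1/10) = 128.8
  Stage 2: F_2 = 10^(1.95/10) = 1.567, G_2 = 10^(21.3/10) = 134.9
Friis cascade:
  F = 1.563 + (1.567 − 1)/128.8 = 1.568
NF = 10 log₁₀(1.568) = 1.95 dB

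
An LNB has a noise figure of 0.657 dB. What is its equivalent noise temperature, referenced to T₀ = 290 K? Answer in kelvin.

F = 10^(0.657/10) = 1.16332
T_e = (F − 1)·T₀ = (1.16332 − 1) × 290 = 47.4 K

47.4 K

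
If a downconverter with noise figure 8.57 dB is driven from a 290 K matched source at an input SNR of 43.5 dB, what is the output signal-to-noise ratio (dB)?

34.93 dB

By definition F = SNR_in/SNR_out, so in dB: SNR_out = SNR_in − NF
SNR_out = 43.5 − 8.57 = 34.93 dB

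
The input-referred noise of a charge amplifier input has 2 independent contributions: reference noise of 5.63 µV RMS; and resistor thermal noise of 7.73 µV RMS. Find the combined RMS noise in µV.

Uncorrelated sources add in power (mean-square): V_tot = √(ΣV_i²)
V_tot = √[(5.63×10⁻⁶)² + (7.73×10⁻⁶)²] = 9.56×10⁻⁶ V = 9.56 µV

9.56 µV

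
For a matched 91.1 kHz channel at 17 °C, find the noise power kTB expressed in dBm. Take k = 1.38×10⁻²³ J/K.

−124.4 dBm

T = 17 °C + 273.15 = 290.15 K
P_n = kTB = 1.38×10⁻²³ × 290.15 × 9.11×10⁴ = 3.65×10⁻¹⁶ W
In dBm: 10 log₁₀(3.65×10⁻¹⁶ / 10⁻³) = −124.4 dBm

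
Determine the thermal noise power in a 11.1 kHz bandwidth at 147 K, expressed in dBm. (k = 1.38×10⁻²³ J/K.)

−136.5 dBm

P_n = kTB = 1.38×10⁻²³ × 147 × 1.11×10⁴ = 2.25×10⁻¹⁷ W
In dBm: 10 log₁₀(2.25×10⁻¹⁷ / 10⁻³) = −136.5 dBm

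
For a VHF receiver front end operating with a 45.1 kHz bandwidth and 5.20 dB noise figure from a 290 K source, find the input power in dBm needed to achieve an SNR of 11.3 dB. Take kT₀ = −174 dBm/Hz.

Sensitivity = −174 + 10 log₁₀(B) + NF + SNR_min
= −174 + 46.54 + 5.20 + 11.3
= −110.96 dBm → −111.0 dBm

−111.0 dBm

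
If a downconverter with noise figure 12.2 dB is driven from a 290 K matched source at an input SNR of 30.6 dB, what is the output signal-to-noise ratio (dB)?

By definition F = SNR_in/SNR_out, so in dB: SNR_out = SNR_in − NF
SNR_out = 30.6 − 12.2 = 18.4 dB

18.4 dB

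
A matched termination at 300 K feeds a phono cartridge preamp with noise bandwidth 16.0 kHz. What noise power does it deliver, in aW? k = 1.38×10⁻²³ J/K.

66.2 aW

P_n = kTB = 1.38×10⁻²³ × 300 × 1.60×10⁴ = 6.62×10⁻¹⁷ W = 66.2 aW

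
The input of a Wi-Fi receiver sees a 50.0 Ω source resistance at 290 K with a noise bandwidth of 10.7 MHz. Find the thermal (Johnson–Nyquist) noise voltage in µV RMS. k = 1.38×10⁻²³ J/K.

V_n = √(4kTRB)
4kTRB = 4 × 1.38×10⁻²³ × 290 × 5.00×10¹ × 1.07×10⁷ = 8.56×10⁻¹² V²
V_n = √(8.56×10⁻¹²) = 2.93×10⁻⁶ V = 2.93 µV

2.93 µV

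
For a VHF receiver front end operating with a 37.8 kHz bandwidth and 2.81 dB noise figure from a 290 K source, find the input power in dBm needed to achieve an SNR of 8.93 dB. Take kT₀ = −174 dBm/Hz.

Sensitivity = −174 + 10 log₁₀(B) + NF + SNR_min
= −174 + 45.77 + 2.81 + 8.93
= −116.49 dBm → −116.5 dBm

−116.5 dBm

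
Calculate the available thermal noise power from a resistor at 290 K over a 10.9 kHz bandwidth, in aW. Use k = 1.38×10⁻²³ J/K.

P_n = kTB = 1.38×10⁻²³ × 290 × 1.09×10⁴ = 4.36×10⁻¹⁷ W = 43.6 aW

43.6 aW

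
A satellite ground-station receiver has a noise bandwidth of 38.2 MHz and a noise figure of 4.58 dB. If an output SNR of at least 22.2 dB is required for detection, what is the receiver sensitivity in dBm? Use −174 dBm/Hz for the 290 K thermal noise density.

−71.4 dBm

Sensitivity = −174 + 10 log₁₀(B) + NF + SNR_min
= −174 + 75.82 + 4.58 + 22.2
= −71.40 dBm → −71.4 dBm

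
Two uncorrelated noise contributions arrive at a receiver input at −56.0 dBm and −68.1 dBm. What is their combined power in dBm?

−55.7 dBm

Convert to linear, add, convert back:
P₁ = 2.51×10⁻⁹ W, P₂ = 1.55×10⁻¹⁰ W
P_tot = 2.67×10⁻⁹ W → 10 log₁₀(P_tot / 10⁻³) = −55.7 dBm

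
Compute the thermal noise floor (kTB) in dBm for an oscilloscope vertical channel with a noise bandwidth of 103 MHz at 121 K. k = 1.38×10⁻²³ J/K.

−97.6 dBm

P_n = kTB = 1.38×10⁻²³ × 121 × 1.03×10⁸ = 1.72×10⁻¹³ W
In dBm: 10 log₁₀(1.72×10⁻¹³ / 10⁻³) = −97.6 dBm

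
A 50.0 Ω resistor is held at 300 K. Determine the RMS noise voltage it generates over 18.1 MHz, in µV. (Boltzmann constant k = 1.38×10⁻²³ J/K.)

3.87 µV

V_n = √(4kTRB)
4kTRB = 4 × 1.38×10⁻²³ × 300 × 5.00×10¹ × 1.81×10⁷ = 1.50×10⁻¹¹ V²
V_n = √(1.50×10⁻¹¹) = 3.87×10⁻⁶ V = 3.87 µV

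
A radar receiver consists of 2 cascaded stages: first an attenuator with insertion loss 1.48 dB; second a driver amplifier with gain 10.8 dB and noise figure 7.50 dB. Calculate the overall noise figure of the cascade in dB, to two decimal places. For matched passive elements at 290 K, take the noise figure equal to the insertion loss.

Convert to linear (a loss of L dB is a gain of −L dB): F_i = 10^(NF_i/10), G_i = 10^(G_i,dB/10)
  Stage 1: F_1 = 10^(1.48/10) = 1.406, G_1 = 10^(−1.48/10) = 0.7112
  Stage 2: F_2 = 10^(7.50/10) = 5.623, G_2 = 10^(10.8/10) = 12.02
Friis cascade:
  F = 1.406 + (5.623 − 1)/0.7112 = 7.907
NF = 10 log₁₀(7.907) = 8.98 dB

8.98 dB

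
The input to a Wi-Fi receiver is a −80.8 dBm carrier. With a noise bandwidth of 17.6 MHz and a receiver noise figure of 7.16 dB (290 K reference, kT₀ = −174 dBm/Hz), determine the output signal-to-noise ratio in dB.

Noise floor: N = −174 + 10 log₁₀(B) + NF
10 log₁₀(1.76×10⁷) = 72.46 dB
N = −174 + 72.46 + 7.16 = −94.38 dBm
SNR = P_sig − N = −80.8 − (−94.38) = 13.58 dB → 13.6 dB

13.6 dB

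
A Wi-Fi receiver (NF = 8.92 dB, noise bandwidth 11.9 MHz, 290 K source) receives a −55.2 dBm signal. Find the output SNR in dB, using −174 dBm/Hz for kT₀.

39.1 dB

Noise floor: N = −174 + 10 log₁₀(B) + NF
10 log₁₀(1.19×10⁷) = 70.76 dB
N = −174 + 70.76 + 8.92 = −94.32 dBm
SNR = P_sig − N = −55.2 − (−94.32) = 39.12 dB → 39.1 dB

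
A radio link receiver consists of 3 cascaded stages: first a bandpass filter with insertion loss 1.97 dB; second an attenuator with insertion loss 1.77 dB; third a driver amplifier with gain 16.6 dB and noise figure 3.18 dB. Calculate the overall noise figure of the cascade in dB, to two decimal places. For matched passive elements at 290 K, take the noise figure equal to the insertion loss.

Convert to linear (a loss of L dB is a gain of −L dB): F_i = 10^(NF_i/10), G_i = 10^(G_i,dB/10)
  Stage 1: F_1 = 10^(1.97/10) = 1.574, G_1 = 10^(−1.97/10) = 0.6353
  Stage 2: F_2 = 10^(1.77/10) = 1.503, G_2 = 10^(−1.77/10) = 0.6653
  Stage 3: F_3 = 10^(3.18/10) = 2.080, G_3 = 10^(16.6/10) = 45.71
Friis cascade:
  F = 1.574 + (1.503 − 1)/0.6353 + (2.080 − 1)/0.4227 = 4.920
NF = 10 log₁₀(4.920) = 6.92 dB

6.92 dB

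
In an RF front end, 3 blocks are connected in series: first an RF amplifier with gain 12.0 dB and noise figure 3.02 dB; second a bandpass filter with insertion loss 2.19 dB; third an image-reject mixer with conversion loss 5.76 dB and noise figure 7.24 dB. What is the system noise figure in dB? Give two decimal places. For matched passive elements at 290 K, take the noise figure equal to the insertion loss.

3.97 dB

Convert to linear (a loss of L dB is a gain of −L dB): F_i = 10^(NF_i/10), G_i = 10^(G_i,dB/10)
  Stage 1: F_1 = 10^(3.02/10) = 2.004, G_1 = 10^(12.0/10) = 15.85
  Stage 2: F_2 = 10^(2.19/10) = 1.656, G_2 = 10^(−2.19/10) = 0.6039
  Stage 3: F_3 = 10^(7.24/10) = 5.297, G_3 = 10^(−5.76/10) = 0.2655
Friis cascade:
  F = 2.004 + (1.656 − 1)/15.85 + (5.297 − 1)/9.572 = 2.495
NF = 10 log₁₀(2.495) = 3.97 dB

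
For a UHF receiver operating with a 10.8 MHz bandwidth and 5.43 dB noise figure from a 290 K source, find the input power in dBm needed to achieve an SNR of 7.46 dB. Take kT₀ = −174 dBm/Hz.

Sensitivity = −174 + 10 log₁₀(B) + NF + SNR_min
= −174 + 70.33 + 5.43 + 7.46
= −90.78 dBm → −90.8 dBm

−90.8 dBm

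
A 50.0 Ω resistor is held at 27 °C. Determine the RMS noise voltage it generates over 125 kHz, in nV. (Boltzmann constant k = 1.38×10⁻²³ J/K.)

322 nV

T = 27 °C + 273.15 = 300.15 K
V_n = √(4kTRB)
4kTRB = 4 × 1.38×10⁻²³ × 300.15 × 5.00×10¹ × 1.25×10⁵ = 1.04×10⁻¹³ V²
V_n = √(1.04×10⁻¹³) = 3.22×10⁻⁷ V = 322 nV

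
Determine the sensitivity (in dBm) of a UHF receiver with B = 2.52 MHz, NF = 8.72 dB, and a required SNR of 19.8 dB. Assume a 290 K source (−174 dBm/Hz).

Sensitivity = −174 + 10 log₁₀(B) + NF + SNR_min
= −174 + 64.01 + 8.72 + 19.8
= −81.47 dBm → −81.5 dBm

−81.5 dBm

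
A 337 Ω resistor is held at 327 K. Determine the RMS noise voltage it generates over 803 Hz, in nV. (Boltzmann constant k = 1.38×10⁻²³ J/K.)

69.9 nV

V_n = √(4kTRB)
4kTRB = 4 × 1.38×10⁻²³ × 327 × 3.37×10² × 8.03×10² = 4.88×10⁻¹⁵ V²
V_n = √(4.88×10⁻¹⁵) = 6.99×10⁻⁸ V = 69.9 nV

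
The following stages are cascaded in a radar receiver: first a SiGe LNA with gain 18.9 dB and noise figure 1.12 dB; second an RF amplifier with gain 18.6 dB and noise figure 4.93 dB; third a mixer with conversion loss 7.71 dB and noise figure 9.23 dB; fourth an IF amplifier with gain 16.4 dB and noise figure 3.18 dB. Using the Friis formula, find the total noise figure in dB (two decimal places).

1.22 dB

Convert to linear (a loss of L dB is a gain of −L dB): F_i = 10^(NF_i/10), G_i = 10^(G_i,dB/10)
  Stage 1: F_1 = 10^(1.12/10) = 1.294, G_1 = 10^(18.9/10) = 77.62
  Stage 2: F_2 = 10^(4.93/10) = 3.112, G_2 = 10^(18.6/10) = 72.44
  Stage 3: F_3 = 10^(9.23/10) = 8.375, G_3 = 10^(−7.71/10) = 0.1694
  Stage 4: F_4 = 10^(3.18/10) = 2.080, G_4 = 10^(16.4/10) = 43.65
Friis cascade:
  F = 1.294 + (3.112 − 1)/77.62 + (8.375 − 1)/5623 + (2.080 − 1)/952.8 = 1.324
NF = 10 log₁₀(1.324) = 1.22 dB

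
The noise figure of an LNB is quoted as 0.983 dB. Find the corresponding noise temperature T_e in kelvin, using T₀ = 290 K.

73.7 K

F = 10^(0.983/10) = 1.25401
T_e = (F − 1)·T₀ = (1.25401 − 1) × 290 = 73.7 K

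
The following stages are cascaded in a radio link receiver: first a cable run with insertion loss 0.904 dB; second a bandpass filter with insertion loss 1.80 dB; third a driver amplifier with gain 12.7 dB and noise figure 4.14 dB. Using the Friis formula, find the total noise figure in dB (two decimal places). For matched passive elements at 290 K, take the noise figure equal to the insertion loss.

6.84 dB

Convert to linear (a loss of L dB is a gain of −L dB): F_i = 10^(NF_i/10), G_i = 10^(G_i,dB/10)
  Stage 1: F_1 = 10^(0.904/10) = 1.231, G_1 = 10^(−0.904/10) = 0.8121
  Stage 2: F_2 = 10^(1.80/10) = 1.514, G_2 = 10^(−1.80/10) = 0.6607
  Stage 3: F_3 = 10^(4.14/10) = 2.594, G_3 = 10^(12.7/10) = 18.62
Friis cascade:
  F = 1.231 + (1.514 − 1)/0.8121 + (2.594 − 1)/0.5365 = 4.835
NF = 10 log₁₀(4.835) = 6.84 dB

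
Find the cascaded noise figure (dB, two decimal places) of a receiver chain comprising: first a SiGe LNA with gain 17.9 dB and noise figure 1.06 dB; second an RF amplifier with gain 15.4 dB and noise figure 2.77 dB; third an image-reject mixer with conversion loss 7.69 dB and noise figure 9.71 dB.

1.12 dB

Convert to linear (a loss of L dB is a gain of −L dB): F_i = 10^(NF_i/10), G_i = 10^(G_i,dB/10)
  Stage 1: F_1 = 10^(1.06/10) = 1.276, G_1 = 10^(17.9/10) = 61.66
  Stage 2: F_2 = 10^(2.77/10) = 1.892, G_2 = 10^(15.4/10) = 34.67
  Stage 3: F_3 = 10^(9.71/10) = 9.354, G_3 = 10^(−7.69/10) = 0.1702
Friis cascade:
  F = 1.276 + (1.892 − 1)/61.66 + (9.354 − 1)/2138 = 1.295
NF = 10 log₁₀(1.295) = 1.12 dB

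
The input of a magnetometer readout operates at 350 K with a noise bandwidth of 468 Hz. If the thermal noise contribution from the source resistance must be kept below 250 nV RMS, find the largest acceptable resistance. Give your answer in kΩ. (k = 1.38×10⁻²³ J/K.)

6.91 kΩ

Johnson–Nyquist: V_n = √(4kTRB) ⇒ R = V_n² / (4kTB)
4kTB = 4 × 1.38×10⁻²³ × 350 × 4.68×10² = 9.04×10⁻¹⁸
R = (2.50×10⁻⁷)² / 9.04×10⁻¹⁸ = 6.91×10³ Ω = 6.91 kΩ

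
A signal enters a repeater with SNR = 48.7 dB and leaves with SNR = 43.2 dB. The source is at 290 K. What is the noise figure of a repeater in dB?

5.5 dB

NF (dB) = SNR_in(dB) − SNR_out(dB) when the source is at T₀
NF = 48.7 − 43.2 = 5.5 dB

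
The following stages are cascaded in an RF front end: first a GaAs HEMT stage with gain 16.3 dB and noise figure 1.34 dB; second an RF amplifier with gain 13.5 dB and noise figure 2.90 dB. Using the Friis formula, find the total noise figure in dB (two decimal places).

Convert to linear (a loss of L dB is a gain of −L dB): F_i = 10^(NF_i/10), G_i = 10^(G_i,dB/10)
  Stage 1: F_1 = 10^(1.34/10) = 1.361, G_1 = 10^(16.3/10) = 42.66
  Stage 2: F_2 = 10^(2.90/10) = 1.950, G_2 = 10^(13.5/10) = 22.39
Friis cascade:
  F = 1.361 + (1.950 − 1)/42.66 = 1.384
NF = 10 log₁₀(1.384) = 1.41 dB

1.41 dB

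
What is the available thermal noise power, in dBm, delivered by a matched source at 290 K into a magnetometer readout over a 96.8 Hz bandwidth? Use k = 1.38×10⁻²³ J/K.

−154.1 dBm

P_n = kTB = 1.38×10⁻²³ × 290 × 9.68×10¹ = 3.87×10⁻¹⁹ W
In dBm: 10 log₁₀(3.87×10⁻¹⁹ / 10⁻³) = −154.1 dBm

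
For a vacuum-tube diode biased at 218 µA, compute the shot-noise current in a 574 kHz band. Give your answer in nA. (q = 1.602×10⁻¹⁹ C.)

6.33 nA

I_n = √(2qI·B)
2qI·B = 2 × 1.602×10⁻¹⁹ × 2.18×10⁻⁴ × 5.74×10⁵ = 4.01×10⁻¹⁷ A²
I_n = √(4.01×10⁻¹⁷) = 6.33×10⁻⁹ A = 6.33 nA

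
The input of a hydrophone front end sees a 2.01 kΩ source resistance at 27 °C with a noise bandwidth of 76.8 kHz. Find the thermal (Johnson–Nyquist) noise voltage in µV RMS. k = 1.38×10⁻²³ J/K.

1.60 µV

T = 27 °C + 273.15 = 300.15 K
V_n = √(4kTRB)
4kTRB = 4 × 1.38×10⁻²³ × 300.15 × 2.01×10³ × 7.68×10⁴ = 2.56×10⁻¹² V²
V_n = √(2.56×10⁻¹²) = 1.60×10⁻⁶ V = 1.60 µV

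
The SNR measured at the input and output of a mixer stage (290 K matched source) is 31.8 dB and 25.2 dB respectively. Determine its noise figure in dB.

NF (dB) = SNR_in(dB) − SNR_out(dB) when the source is at T₀
NF = 31.8 − 25.2 = 6.6 dB

6.6 dB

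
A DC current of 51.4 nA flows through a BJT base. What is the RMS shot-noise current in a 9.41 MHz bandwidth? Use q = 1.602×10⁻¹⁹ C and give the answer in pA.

I_n = √(2qI·B)
2qI·B = 2 × 1.602×10⁻¹⁹ × 5.14×10⁻⁸ × 9.41×10⁶ = 1.55×10⁻¹⁹ A²
I_n = √(1.55×10⁻¹⁹) = 3.94×10⁻¹⁰ A = 394 pA

394 pA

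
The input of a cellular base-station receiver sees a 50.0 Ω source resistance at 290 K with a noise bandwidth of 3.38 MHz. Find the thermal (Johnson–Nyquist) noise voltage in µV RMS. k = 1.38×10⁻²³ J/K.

1.64 µV

V_n = √(4kTRB)
4kTRB = 4 × 1.38×10⁻²³ × 290 × 5.00×10¹ × 3.38×10⁶ = 2.71×10⁻¹² V²
V_n = √(2.71×10⁻¹²) = 1.64×10⁻⁶ V = 1.64 µV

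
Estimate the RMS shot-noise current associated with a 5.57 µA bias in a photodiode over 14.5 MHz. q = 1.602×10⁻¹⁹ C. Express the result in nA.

I_n = √(2qI·B)
2qI·B = 2 × 1.602×10⁻¹⁹ × 5.57×10⁻⁶ × 1.45×10⁷ = 2.59×10⁻¹⁷ A²
I_n = √(2.59×10⁻¹⁷) = 5.09×10⁻⁹ A = 5.09 nA

5.09 nA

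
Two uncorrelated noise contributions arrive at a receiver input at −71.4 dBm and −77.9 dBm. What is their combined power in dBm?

−70.5 dBm

Convert to linear, add, convert back:
P₁ = 7.24×10⁻¹¹ W, P₂ = 1.62×10⁻¹¹ W
P_tot = 8.87×10⁻¹¹ W → 10 log₁₀(P_tot / 10⁻³) = −70.5 dBm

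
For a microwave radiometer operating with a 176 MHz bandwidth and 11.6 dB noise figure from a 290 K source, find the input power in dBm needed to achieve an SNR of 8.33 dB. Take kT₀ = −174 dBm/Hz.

−71.6 dBm

Sensitivity = −174 + 10 log₁₀(B) + NF + SNR_min
= −174 + 82.46 + 11.6 + 8.33
= −71.61 dBm → −71.6 dBm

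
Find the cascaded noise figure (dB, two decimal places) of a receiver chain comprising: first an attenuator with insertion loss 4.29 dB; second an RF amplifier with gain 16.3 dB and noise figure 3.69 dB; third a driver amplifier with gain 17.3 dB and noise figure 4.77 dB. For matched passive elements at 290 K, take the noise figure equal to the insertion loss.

8.07 dB

Convert to linear (a loss of L dB is a gain of −L dB): F_i = 10^(NF_i/10), G_i = 10^(G_i,dB/10)
  Stage 1: F_1 = 10^(4.29/10) = 2.685, G_1 = 10^(−4.29/10) = 0.3724
  Stage 2: F_2 = 10^(3.69/10) = 2.339, G_2 = 10^(16.3/10) = 42.66
  Stage 3: F_3 = 10^(4.77/10) = 2.999, G_3 = 10^(17.3/10) = 53.70
Friis cascade:
  F = 2.685 + (2.339 − 1)/0.3724 + (2.999 − 1)/15.89 = 6.406
NF = 10 log₁₀(6.406) = 8.07 dB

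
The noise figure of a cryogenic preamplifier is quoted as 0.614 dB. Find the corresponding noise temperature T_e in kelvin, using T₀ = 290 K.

F = 10^(0.614/10) = 1.15186
T_e = (F − 1)·T₀ = (1.15186 − 1) × 290 = 44.0 K

44.0 K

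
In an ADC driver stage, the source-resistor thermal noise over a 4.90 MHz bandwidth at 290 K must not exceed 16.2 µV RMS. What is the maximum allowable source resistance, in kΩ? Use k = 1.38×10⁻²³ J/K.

Johnson–Nyquist: V_n = √(4kTRB) ⇒ R = V_n² / (4kTB)
4kTB = 4 × 1.38×10⁻²³ × 290 × 4.90×10⁶ = 7.84×10⁻¹⁴
R = (1.62×10⁻⁵)² / 7.84×10⁻¹⁴ = 3.35×10³ Ω = 3.35 kΩ

3.35 kΩ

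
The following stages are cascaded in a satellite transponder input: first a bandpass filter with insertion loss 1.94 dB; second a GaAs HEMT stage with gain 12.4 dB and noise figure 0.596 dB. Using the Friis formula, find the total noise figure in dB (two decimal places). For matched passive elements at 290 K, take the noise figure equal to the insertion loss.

Convert to linear (a loss of L dB is a gain of −L dB): F_i = 10^(NF_i/10), G_i = 10^(G_i,dB/10)
  Stage 1: F_1 = 10^(1.94/10) = 1.563, G_1 = 10^(−1.94/10) = 0.6397
  Stage 2: F_2 = 10^(0.596/10) = 1.147, G_2 = 10^(12.4/10) = 17.38
Friis cascade:
  F = 1.563 + (1.147 − 1)/0.6397 = 1.793
NF = 10 log₁₀(1.793) = 2.54 dB

2.54 dB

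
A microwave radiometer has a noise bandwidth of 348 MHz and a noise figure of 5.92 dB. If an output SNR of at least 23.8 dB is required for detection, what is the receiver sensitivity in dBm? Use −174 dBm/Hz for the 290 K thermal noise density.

Sensitivity = −174 + 10 log₁₀(B) + NF + SNR_min
= −174 + 85.42 + 5.92 + 23.8
= −58.86 dBm → −58.9 dBm

−58.9 dBm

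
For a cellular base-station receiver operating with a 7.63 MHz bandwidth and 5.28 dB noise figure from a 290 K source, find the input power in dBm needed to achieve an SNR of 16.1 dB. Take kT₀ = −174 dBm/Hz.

Sensitivity = −174 + 10 log₁₀(B) + NF + SNR_min
= −174 + 68.83 + 5.28 + 16.1
= −83.79 dBm → −83.8 dBm

−83.8 dBm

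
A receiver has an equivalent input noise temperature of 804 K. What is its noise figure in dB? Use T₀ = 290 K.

F = 1 + T_e/T₀ = 1 + 804/290 = 3.77241
NF = 10 log₁₀(3.77241) = 5.77 dB

5.77 dB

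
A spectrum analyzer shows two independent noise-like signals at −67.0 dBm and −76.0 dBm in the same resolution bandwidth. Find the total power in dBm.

Convert to linear, add, convert back:
P₁ = 2.00×10⁻¹⁰ W, P₂ = 2.51×10⁻¹¹ W
P_tot = 2.25×10⁻¹⁰ W → 10 log₁₀(P_tot / 10⁻³) = −66.5 dBm

−66.5 dBm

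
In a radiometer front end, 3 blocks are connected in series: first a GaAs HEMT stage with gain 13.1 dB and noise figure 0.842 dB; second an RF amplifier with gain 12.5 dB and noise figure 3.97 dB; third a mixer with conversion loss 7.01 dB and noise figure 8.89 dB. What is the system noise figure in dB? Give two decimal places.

Convert to linear (a loss of L dB is a gain of −L dB): F_i = 10^(NF_i/10), G_i = 10^(G_i,dB/10)
  Stage 1: F_1 = 10^(0.842/10) = 1.214, G_1 = 10^(13.1/10) = 20.42
  Stage 2: F_2 = 10^(3.97/10) = 2.495, G_2 = 10^(12.5/10) = 17.78
  Stage 3: F_3 = 10^(8.89/10) = 7.745, G_3 = 10^(−7.01/10) = 0.1991
Friis cascade:
  F = 1.214 + (2.495 − 1)/20.42 + (7.745 − 1)/363.1 = 1.306
NF = 10 log₁₀(1.306) = 1.16 dB

1.16 dB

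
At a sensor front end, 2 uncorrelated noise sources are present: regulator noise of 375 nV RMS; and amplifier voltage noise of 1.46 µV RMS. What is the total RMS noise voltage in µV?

1.51 µV

Uncorrelated sources add in power (mean-square): V_tot = √(ΣV_i²)
V_tot = √[(3.75×10⁻⁷)² + (1.46×10⁻⁶)²] = 1.51×10⁻⁶ V = 1.51 µV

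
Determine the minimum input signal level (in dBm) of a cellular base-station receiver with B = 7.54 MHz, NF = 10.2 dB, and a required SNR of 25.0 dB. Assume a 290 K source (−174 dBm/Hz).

−70.0 dBm

Sensitivity = −174 + 10 log₁₀(B) + NF + SNR_min
= −174 + 68.77 + 10.2 + 25.0
= −70.03 dBm → −70.0 dBm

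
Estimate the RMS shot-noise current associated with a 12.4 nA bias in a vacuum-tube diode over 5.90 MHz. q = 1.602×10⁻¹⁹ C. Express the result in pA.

153 pA

I_n = √(2qI·B)
2qI·B = 2 × 1.602×10⁻¹⁹ × 1.24×10⁻⁸ × 5.90×10⁶ = 2.34×10⁻²⁰ A²
I_n = √(2.34×10⁻²⁰) = 1.53×10⁻¹⁰ A = 153 pA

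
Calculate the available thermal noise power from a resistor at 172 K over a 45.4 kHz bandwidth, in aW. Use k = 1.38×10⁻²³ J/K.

P_n = kTB = 1.38×10⁻²³ × 172 × 4.54×10⁴ = 1.08×10⁻¹⁶ W = 108 aW

108 aW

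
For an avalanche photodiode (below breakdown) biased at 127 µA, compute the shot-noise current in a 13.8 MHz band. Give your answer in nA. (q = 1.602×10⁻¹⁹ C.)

23.7 nA

I_n = √(2qI·B)
2qI·B = 2 × 1.602×10⁻¹⁹ × 1.27×10⁻⁴ × 1.38×10⁷ = 5.62×10⁻¹⁶ A²
I_n = √(5.62×10⁻¹⁶) = 2.37×10⁻⁸ A = 23.7 nA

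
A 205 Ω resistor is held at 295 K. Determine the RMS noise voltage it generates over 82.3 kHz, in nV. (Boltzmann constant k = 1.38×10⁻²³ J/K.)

V_n = √(4kTRB)
4kTRB = 4 × 1.38×10⁻²³ × 295 × 2.05×10² × 8.23×10⁴ = 2.75×10⁻¹³ V²
V_n = √(2.75×10⁻¹³) = 5.24×10⁻⁷ V = 524 nV

524 nV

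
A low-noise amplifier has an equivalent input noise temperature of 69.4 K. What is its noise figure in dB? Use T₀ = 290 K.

0.932 dB

F = 1 + T_e/T₀ = 1 + 69.4/290 = 1.23931
NF = 10 log₁₀(1.23931) = 0.932 dB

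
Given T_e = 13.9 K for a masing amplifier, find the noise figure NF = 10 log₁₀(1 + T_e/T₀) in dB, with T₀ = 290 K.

F = 1 + T_e/T₀ = 1 + 13.9/290 = 1.04793
NF = 10 log₁₀(1.04793) = 0.203 dB

0.203 dB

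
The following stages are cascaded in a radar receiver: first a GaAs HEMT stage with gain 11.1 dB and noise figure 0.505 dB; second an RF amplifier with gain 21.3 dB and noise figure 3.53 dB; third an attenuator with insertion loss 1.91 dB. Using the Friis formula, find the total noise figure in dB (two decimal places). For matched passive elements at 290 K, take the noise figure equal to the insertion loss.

Convert to linear (a loss of L dB is a gain of −L dB): F_i = 10^(NF_i/10), G_i = 10^(G_i,dB/10)
  Stage 1: F_1 = 10^(0.505/10) = 1.123, G_1 = 10^(11.1/10) = 12.88
  Stage 2: F_2 = 10^(3.53/10) = 2.254, G_2 = 10^(21.3/10) = 134.9
  Stage 3: F_3 = 10^(1.91/10) = 1.552, G_3 = 10^(−1.91/10) = 0.6442
Friis cascade:
  F = 1.123 + (2.254 − 1)/12.88 + (1.552 − 1)/1738 = 1.221
NF = 10 log₁₀(1.221) = 0.87 dB

0.87 dB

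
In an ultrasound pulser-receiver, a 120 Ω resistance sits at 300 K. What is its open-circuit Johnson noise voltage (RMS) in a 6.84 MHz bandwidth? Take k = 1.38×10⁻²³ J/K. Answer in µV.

V_n = √(4kTRB)
4kTRB = 4 × 1.38×10⁻²³ × 300 × 1.20×10² × 6.84×10⁶ = 1.36×10⁻¹¹ V²
V_n = √(1.36×10⁻¹¹) = 3.69×10⁻⁶ V = 3.69 µV

3.69 µV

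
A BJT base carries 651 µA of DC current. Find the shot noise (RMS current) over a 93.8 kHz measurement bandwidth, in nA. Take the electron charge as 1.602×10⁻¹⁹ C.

4.42 nA

I_n = √(2qI·B)
2qI·B = 2 × 1.602×10⁻¹⁹ × 6.51×10⁻⁴ × 9.38×10⁴ = 1.96×10⁻¹⁷ A²
I_n = √(1.96×10⁻¹⁷) = 4.42×10⁻⁹ A = 4.42 nA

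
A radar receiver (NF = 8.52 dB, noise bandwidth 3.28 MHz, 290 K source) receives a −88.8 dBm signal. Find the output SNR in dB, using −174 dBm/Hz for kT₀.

Noise floor: N = −174 + 10 log₁₀(B) + NF
10 log₁₀(3.28×10⁶) = 65.16 dB
N = −174 + 65.16 + 8.52 = −100.32 dBm
SNR = P_sig − N = −88.8 − (−100.32) = 11.52 dB → 11.5 dB

11.5 dB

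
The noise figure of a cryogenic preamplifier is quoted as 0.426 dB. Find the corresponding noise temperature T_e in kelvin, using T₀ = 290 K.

F = 10^(0.426/10) = 1.10306
T_e = (F − 1)·T₀ = (1.10306 − 1) × 290 = 29.9 K

29.9 K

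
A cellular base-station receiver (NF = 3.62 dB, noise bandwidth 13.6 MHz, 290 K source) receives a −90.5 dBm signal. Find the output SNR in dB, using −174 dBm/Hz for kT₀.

8.5 dB

Noise floor: N = −174 + 10 log₁₀(B) + NF
10 log₁₀(1.36×10⁷) = 71.34 dB
N = −174 + 71.34 + 3.62 = −99.04 dBm
SNR = P_sig − N = −90.5 − (−99.04) = 8.54 dB → 8.5 dB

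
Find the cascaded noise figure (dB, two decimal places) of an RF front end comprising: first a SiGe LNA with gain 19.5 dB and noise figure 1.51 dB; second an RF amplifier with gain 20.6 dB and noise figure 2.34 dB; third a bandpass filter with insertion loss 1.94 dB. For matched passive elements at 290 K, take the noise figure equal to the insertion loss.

1.53 dB

Convert to linear (a loss of L dB is a gain of −L dB): F_i = 10^(NF_i/10), G_i = 10^(G_i,dB/10)
  Stage 1: F_1 = 10^(1.51/10) = 1.416, G_1 = 10^(19.5/10) = 89.13
  Stage 2: F_2 = 10^(2.34/10) = 1.714, G_2 = 10^(20.6/10) = 114.8
  Stage 3: F_3 = 10^(1.94/10) = 1.563, G_3 = 10^(−1.94/10) = 0.6397
Friis cascade:
  F = 1.416 + (1.714 − 1)/89.13 + (1.563 − 1)/1.023×10⁴ = 1.424
NF = 10 log₁₀(1.424) = 1.53 dB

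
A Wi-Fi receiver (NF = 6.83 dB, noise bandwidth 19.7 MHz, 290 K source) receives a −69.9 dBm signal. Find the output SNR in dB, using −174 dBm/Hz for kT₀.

Noise floor: N = −174 + 10 log₁₀(B) + NF
10 log₁₀(1.97×10⁷) = 72.94 dB
N = −174 + 72.94 + 6.83 = −94.23 dBm
SNR = P_sig − N = −69.9 − (−94.23) = 24.33 dB → 24.3 dB

24.3 dB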